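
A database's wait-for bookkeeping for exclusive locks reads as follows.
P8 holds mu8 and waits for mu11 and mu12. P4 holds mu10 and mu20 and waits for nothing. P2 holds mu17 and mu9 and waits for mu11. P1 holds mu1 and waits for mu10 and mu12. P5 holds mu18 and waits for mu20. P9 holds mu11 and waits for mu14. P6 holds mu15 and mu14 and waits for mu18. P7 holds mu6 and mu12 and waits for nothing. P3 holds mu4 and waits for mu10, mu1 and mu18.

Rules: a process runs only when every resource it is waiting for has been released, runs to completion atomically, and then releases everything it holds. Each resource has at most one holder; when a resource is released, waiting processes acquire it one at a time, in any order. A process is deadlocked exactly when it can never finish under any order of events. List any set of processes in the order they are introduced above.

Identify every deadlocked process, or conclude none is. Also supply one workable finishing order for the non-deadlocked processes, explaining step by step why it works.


The deadlocked set is empty.
Key observation: all waits point, directly or indirectly, at processes that can finish, so nothing is permanently blocked.
One completion order for the rest: P4, P5, P6, P9, P7, P8, P2, P1, P3.
Walking it through:
  run P4 (it waits on nothing); releases mu10 and mu20
  P5: everything it awaited (mu20) is free; runs, freeing mu18
  P6: everything it awaited (mu18) is free; runs, freeing mu15 and mu14
  P9: everything it awaited (mu14) is free; runs, freeing mu11
  run P7 (it waits on nothing); releases mu6 and mu12
  P8: everything it awaited (mu11 and mu12) is free; runs, freeing mu8
  P2: everything it awaited (mu11) is free; runs, freeing mu17 and mu9
  P1: everything it awaited (mu10 and mu12) is free; runs, freeing mu1
  P3: everything it awaited (mu10, mu1 and mu18) is free; runs, freeing mu4


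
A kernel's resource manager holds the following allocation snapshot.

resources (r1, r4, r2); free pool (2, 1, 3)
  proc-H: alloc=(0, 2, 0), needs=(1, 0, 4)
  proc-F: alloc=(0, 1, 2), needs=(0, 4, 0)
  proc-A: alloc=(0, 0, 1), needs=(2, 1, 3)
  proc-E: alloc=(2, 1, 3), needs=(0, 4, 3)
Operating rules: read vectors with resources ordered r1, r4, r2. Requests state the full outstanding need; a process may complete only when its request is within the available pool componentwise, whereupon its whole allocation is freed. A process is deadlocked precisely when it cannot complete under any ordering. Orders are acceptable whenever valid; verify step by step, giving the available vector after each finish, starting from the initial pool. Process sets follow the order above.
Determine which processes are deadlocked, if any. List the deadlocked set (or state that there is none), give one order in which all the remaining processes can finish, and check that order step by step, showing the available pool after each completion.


The deadlocked set is proc-F and proc-E.
Key observation: no order helps: past proc-A, proc-H, the free pool tops out at (2, 3, 4), below what each blocked process needs in r4.
A valid finishing order for the others: proc-A, proc-H. Verifying each step:
  pool = (2, 1, 3)
  proc-A needs (2, 1, 3) <= (2, 1, 3) -> finishes; pool += (0, 0, 1) = (2, 1, 4)
  proc-H needs (1, 0, 4) <= (2, 1, 4) -> finishes; pool += (0, 2, 0) = (2, 3, 4)
The blocked processes can never fit:
  proc-F cannot run: need (0, 4, 0) vs free (2, 3, 4) (insufficient r4)
  proc-E cannot run: need (0, 4, 3) vs free (2, 3, 4) (insufficient r4)


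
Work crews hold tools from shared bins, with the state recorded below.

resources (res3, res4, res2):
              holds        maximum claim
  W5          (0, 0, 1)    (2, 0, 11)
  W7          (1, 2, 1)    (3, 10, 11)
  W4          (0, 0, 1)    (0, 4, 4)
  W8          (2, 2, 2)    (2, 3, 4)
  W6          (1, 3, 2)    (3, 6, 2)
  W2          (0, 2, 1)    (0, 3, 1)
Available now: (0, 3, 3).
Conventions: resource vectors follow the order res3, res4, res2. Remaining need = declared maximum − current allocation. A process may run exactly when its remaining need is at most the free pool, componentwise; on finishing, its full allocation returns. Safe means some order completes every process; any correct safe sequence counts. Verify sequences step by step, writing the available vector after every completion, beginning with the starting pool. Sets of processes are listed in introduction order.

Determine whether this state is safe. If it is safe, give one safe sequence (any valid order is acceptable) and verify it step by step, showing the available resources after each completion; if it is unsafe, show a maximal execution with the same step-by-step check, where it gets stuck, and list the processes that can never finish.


UNSAFE — no complete ordering exists.
Key observation: even finishing W8, W4, W2, W6 leaves just (3, 10, 9) free — too little res2 for any of the remaining processes.
Going as far as possible: W8, W4, W2, W6; after that, nothing fits. Check, step by step:
  pool = (0, 3, 3)
  run W8 (needs (0, 1, 2), free (0, 3, 3)); after release of (2, 2, 2) the pool is (2, 5, 5)
  run W4 (needs (0, 4, 3), free (2, 5, 5)); after release of (0, 0, 1) the pool is (2, 5, 6)
  run W2 (needs (0, 1, 0), free (2, 5, 6)); after release of (0, 2, 1) the pool is (2, 7, 7)
  run W6 (needs (2, 3, 0), free (2, 7, 7)); after release of (1, 3, 2) the pool is (3, 10, 9)
  blocked: W5 wants (2, 0, 10), pool (3, 10, 9) — not enough res2
  blocked: W7 wants (2, 8, 10), pool (3, 10, 9) — not enough res2
Permanently blocked: W5 and W7.


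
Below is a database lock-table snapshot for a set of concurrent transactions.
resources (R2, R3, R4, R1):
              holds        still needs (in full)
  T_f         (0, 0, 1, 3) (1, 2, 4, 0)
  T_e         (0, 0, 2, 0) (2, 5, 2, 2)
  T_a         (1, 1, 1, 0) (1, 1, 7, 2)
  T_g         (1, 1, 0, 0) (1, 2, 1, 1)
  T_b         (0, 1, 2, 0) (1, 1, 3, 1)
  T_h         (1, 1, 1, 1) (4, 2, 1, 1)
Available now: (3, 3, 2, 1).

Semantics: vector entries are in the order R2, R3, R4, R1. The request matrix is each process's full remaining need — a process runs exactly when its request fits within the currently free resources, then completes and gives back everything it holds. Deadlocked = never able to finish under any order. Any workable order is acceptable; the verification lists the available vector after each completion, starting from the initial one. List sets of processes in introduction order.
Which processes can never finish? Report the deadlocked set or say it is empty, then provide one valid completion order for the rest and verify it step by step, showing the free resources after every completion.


Nothing here is deadlocked.
Key observation: T_g fits the free pool immediately, and its release cascades until everyone finishes.
One completion order for the rest: T_g, T_h, T_b, T_e, T_f, T_a. Verifying each step:
  pool = (3, 3, 2, 1)
  T_g needs (1, 2, 1, 1) <= (3, 3, 2, 1) -> finishes; pool += (1, 1, 0, 0) = (4, 4, 2, 1)
  T_h needs (4, 2, 1, 1) <= (4, 4, 2, 1) -> finishes; pool += (1, 1, 1, 1) = (5, 5, 3, 2)
  T_b needs (1, 1, 3, 1) <= (5, 5, 3, 2) -> finishes; pool += (0, 1, 2, 0) = (5, 6, 5, 2)
  T_e needs (2, 5, 2, 2) <= (5, 6, 5, 2) -> finishes; pool += (0, 0, 2, 0) = (5, 6, 7, 2)
  T_f needs (1, 2, 4, 0) <= (5, 6, 7, 2) -> finishes; pool += (0, 0, 1, 3) = (5, 6, 8, 5)
  T_a needs (1, 1, 7, 2) <= (5, 6, 8, 5) -> finishes; pool += (1, 1, 1, 0) = (6, 7, 9, 5)


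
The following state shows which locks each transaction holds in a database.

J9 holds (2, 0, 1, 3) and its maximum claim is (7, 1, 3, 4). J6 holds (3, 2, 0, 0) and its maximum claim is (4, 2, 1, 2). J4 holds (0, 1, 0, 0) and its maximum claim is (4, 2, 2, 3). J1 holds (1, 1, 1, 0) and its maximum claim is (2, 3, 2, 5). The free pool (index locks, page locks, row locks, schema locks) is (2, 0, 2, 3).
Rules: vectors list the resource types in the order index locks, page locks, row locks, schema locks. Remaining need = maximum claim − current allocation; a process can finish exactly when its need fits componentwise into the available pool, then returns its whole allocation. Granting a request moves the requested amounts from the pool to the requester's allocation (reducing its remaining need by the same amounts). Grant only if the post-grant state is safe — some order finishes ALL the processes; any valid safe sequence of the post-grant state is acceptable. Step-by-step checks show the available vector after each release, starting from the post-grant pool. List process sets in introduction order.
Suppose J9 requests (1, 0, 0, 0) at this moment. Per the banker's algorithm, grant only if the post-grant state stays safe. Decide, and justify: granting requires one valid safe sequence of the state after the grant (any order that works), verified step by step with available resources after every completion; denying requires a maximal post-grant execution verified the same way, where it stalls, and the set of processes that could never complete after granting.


GRANT — the state after the grant stays safe, e.g. via J6, J9, J1, J4.
Key observation: with (1, 0, 2, 3) left after the transfer, J6 can run at once — the state stays safe.
Verifying the post-grant state step by step:
  pool = (1, 0, 2, 3)
  J6 needs (1, 0, 1, 2) <= (1, 0, 2, 3) -> finishes; pool += (3, 2, 0, 0) = (4, 2, 2, 3)
  J9 needs (4, 1, 2, 1) <= (4, 2, 2, 3) -> finishes; pool += (3, 0, 1, 3) = (7, 2, 3, 6)
  J1 needs (1, 2, 1, 5) <= (7, 2, 3, 6) -> finishes; pool += (1, 1, 1, 0) = (8, 3, 4, 6)
  J4 needs (4, 1, 2, 3) <= (8, 3, 4, 6) -> finishes; pool += (0, 1, 0, 0) = (8, 4, 4, 6)


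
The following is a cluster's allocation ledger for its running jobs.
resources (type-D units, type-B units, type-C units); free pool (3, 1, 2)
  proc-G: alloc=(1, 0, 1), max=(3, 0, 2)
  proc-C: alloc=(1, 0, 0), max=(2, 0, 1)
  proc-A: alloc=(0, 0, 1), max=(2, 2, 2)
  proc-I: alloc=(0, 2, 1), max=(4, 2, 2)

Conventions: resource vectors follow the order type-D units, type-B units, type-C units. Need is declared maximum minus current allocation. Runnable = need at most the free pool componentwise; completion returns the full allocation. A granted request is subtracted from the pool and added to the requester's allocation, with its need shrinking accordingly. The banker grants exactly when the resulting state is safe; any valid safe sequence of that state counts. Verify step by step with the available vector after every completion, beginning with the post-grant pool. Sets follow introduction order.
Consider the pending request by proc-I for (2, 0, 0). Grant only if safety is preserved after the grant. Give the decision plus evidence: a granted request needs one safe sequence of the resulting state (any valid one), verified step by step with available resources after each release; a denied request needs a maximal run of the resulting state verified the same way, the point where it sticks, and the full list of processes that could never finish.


GRANT: granting preserves safety; a valid post-grant sequence is proc-C, proc-I, proc-G, proc-A.
Key observation: even at the reduced pool (1, 1, 2), proc-C fits immediately, so safety survives the grant.
Verifying the post-grant state step by step:
  pool = (1, 1, 2)
  run proc-C (needs (1, 0, 1), free (1, 1, 2)); after release of (1, 0, 0) the pool is (2, 1, 2)
  run proc-I (needs (2, 0, 1), free (2, 1, 2)); after release of (2, 2, 1) the pool is (4, 3, 3)
  run proc-G (needs (2, 0, 1), free (4, 3, 3)); after release of (1, 0, 1) the pool is (5, 3, 4)
  run proc-A (needs (2, 2, 1), free (5, 3, 4)); after release of (0, 0, 1) the pool is (5, 3, 5)


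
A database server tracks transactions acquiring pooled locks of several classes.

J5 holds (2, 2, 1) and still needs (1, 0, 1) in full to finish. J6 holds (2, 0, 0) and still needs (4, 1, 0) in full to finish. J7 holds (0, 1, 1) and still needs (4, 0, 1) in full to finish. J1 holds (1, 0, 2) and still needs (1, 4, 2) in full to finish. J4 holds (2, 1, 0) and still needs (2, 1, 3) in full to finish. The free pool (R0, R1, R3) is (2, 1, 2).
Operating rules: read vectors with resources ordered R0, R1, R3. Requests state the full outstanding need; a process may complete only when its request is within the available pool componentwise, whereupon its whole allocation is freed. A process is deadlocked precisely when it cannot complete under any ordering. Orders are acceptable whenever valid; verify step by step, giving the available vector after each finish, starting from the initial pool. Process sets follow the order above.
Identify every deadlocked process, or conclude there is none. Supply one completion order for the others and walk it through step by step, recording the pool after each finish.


The deadlocked set is empty.
Key observation: J5 fits the free pool immediately, and its release cascades until everyone finishes.
A valid finishing order for the others: J5, J7, J4, J6, J1. Walking it through:
  pool = (2, 1, 2)
  run J5 (needs (1, 0, 1), free (2, 1, 2)); after release of (2, 2, 1) the pool is (4, 3, 3)
  run J7 (needs (4, 0, 1), free (4, 3, 3)); after release of (0, 1, 1) the pool is (4, 4, 4)
  run J4 (needs (2, 1, 3), free (4, 4, 4)); after release of (2, 1, 0) the pool is (6, 5, 4)
  run J6 (needs (4, 1, 0), free (6, 5, 4)); after release of (2, 0, 0) the pool is (8, 5, 4)
  run J1 (needs (1, 4, 2), free (8, 5, 4)); after release of (1, 0, 2) the pool is (9, 5, 6)


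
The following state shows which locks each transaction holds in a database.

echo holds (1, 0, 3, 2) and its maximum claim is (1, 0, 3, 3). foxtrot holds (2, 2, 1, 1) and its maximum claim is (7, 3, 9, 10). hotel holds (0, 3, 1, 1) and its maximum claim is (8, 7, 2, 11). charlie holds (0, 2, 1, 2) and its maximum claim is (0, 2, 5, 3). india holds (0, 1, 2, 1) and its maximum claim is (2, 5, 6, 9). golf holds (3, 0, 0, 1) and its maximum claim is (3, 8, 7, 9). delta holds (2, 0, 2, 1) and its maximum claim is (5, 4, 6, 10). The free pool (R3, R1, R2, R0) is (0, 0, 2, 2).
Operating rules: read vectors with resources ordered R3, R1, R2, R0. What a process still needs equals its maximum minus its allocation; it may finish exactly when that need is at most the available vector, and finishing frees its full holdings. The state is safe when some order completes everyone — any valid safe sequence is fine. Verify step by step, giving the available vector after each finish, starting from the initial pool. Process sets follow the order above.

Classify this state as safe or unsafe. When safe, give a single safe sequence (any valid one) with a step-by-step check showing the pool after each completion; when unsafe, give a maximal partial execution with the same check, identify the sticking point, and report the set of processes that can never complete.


The state is UNSAFE.
Key observation: even finishing echo, charlie leaves just (1, 2, 6, 6) free — too little R0 for any of the remaining processes.
A maximal execution: echo, charlie — then nothing else fits. Walking it through:
  pool = (0, 0, 2, 2)
  run echo (needs (0, 0, 0, 1), free (0, 0, 2, 2)); after release of (1, 0, 3, 2) the pool is (1, 0, 5, 4)
  run charlie (needs (0, 0, 4, 1), free (1, 0, 5, 4)); after release of (0, 2, 1, 2) the pool is (1, 2, 6, 6)
  foxtrot cannot run: need (5, 1, 8, 9) vs free (1, 2, 6, 6) (insufficient R3, R2 and R0)
  hotel cannot run: need (8, 4, 1, 10) vs free (1, 2, 6, 6) (insufficient R3, R1 and R0)
  india cannot run: need (2, 4, 4, 8) vs free (1, 2, 6, 6) (insufficient R3, R1 and R0)
  golf cannot run: need (0, 8, 7, 8) vs free (1, 2, 6, 6) (insufficient R1, R2 and R0)
  delta cannot run: need (3, 4, 4, 9) vs free (1, 2, 6, 6) (insufficient R3, R1 and R0)
Never able to finish: foxtrot, hotel, india, golf and delta.


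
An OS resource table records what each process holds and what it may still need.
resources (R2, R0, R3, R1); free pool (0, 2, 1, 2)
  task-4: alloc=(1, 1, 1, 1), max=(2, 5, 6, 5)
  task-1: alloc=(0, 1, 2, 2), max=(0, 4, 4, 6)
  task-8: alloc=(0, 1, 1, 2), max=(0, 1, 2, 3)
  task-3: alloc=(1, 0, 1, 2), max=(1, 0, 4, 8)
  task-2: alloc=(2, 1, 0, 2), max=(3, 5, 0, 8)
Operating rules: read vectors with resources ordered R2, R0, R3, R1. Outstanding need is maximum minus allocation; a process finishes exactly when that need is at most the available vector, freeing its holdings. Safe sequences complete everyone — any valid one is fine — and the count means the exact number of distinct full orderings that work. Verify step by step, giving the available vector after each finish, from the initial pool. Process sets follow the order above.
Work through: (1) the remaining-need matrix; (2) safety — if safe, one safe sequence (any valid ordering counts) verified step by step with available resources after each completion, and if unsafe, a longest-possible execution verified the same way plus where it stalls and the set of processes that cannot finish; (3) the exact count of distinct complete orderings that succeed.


(1) Remaining need (order R2, R0, R3, R1):
  task-4: (1, 4, 5, 4)
  task-1: (0, 3, 2, 4)
  task-8: (0, 0, 1, 1)
  task-3: (0, 0, 3, 6)
  task-2: (1, 4, 0, 6)
(2) SAFE. One safe sequence: task-8, task-1, task-3, task-2, task-4.
Key observation: the first exact fit in this order is task-8 — it needs (0, 0, 1, 1) with (0, 2, 1, 2) free, meeting a requested resource to the last unit.
Check, step by step:
  pool = (0, 2, 1, 2)
  task-8: need (0, 0, 1, 1) fits (0, 2, 1, 2); releases (0, 1, 1, 2), pool now (0, 3, 2, 4)
  task-1: need (0, 3, 2, 4) fits (0, 3, 2, 4); releases (0, 1, 2, 2), pool now (0, 4, 4, 6)
  task-3: need (0, 0, 3, 6) fits (0, 4, 4, 6); releases (1, 0, 1, 2), pool now (1, 4, 5, 8)
  task-2: need (1, 4, 0, 6) fits (1, 4, 5, 8); releases (2, 1, 0, 2), pool now (3, 5, 5, 10)
  task-4: need (1, 4, 5, 4) fits (3, 5, 5, 10); releases (1, 1, 1, 1), pool now (4, 6, 6, 11)
(3) Exactly 2 of the possible complete orderings are safe sequences.


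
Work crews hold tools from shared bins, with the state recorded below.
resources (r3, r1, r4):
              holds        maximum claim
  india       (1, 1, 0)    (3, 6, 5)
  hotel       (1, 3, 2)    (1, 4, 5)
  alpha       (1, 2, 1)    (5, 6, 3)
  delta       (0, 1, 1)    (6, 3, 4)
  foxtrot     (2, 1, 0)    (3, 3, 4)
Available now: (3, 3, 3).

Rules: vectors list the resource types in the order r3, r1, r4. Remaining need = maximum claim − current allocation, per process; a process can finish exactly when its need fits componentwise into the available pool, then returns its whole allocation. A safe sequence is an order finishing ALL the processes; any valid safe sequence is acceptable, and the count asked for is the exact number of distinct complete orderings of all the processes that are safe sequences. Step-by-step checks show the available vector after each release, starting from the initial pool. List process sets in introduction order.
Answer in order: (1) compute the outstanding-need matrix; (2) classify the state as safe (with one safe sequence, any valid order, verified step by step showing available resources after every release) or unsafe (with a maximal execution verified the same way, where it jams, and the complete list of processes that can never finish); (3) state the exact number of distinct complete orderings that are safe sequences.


(1) Outstanding need per process (order r3, r1, r4):
  india: (2, 5, 5)
  hotel: (0, 1, 3)
  alpha: (4, 4, 2)
  delta: (6, 2, 3)
  foxtrot: (1, 2, 4)
(2) The state is SAFE; one workable sequence: hotel, india, alpha, delta, foxtrot.
Key observation: hotel marks the first exact bind of the order: its need (0, 1, 3) fits the free (3, 3, 3) with zero slack on a requested resource.
Verifying each step:
  pool = (3, 3, 3)
  hotel: need (0, 1, 3) fits (3, 3, 3); releases (1, 3, 2), pool now (4, 6, 5)
  india: need (2, 5, 5) fits (4, 6, 5); releases (1, 1, 0), pool now (5, 7, 5)
  alpha: need (4, 4, 2) fits (5, 7, 5); releases (1, 2, 1), pool now (6, 9, 6)
  delta: need (6, 2, 3) fits (6, 9, 6); releases (0, 1, 1), pool now (6, 10, 7)
  foxtrot: need (1, 2, 4) fits (6, 10, 7); releases (2, 1, 0), pool now (8, 11, 7)
(3) Exactly 14 of the possible complete orderings are safe sequences.


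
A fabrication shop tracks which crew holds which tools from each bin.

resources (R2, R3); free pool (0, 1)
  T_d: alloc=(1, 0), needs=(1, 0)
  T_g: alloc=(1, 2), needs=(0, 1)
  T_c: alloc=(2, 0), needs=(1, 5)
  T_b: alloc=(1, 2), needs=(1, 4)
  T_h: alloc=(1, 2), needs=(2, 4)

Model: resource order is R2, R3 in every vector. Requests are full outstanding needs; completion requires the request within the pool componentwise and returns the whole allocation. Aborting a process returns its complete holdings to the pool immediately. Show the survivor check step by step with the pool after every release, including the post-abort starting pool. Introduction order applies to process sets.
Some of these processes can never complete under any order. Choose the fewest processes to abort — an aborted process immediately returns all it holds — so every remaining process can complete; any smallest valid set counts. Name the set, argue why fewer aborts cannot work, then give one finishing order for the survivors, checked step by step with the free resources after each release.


Minimum abort set: T_b.
Key observation: no ordering could ever have run T_h before the abort of T_b; with (1, 2) back in the pool it fits at step 2.
Why nothing smaller works: aborting no one leaves the state deadlocked as given.
The survivors complete as T_g, T_h, T_c, T_d. Check, step by step (starting from the post-abort pool):
  pool = (1, 3)
  T_g: need (0, 1) fits (1, 3); releases (1, 2), pool now (2, 5)
  T_h: need (2, 4) fits (2, 5); releases (1, 2), pool now (3, 7)
  T_c: need (1, 5) fits (3, 7); releases (2, 0), pool now (5, 7)
  T_d: need (1, 0) fits (5, 7); releases (1, 0), pool now (6, 7)


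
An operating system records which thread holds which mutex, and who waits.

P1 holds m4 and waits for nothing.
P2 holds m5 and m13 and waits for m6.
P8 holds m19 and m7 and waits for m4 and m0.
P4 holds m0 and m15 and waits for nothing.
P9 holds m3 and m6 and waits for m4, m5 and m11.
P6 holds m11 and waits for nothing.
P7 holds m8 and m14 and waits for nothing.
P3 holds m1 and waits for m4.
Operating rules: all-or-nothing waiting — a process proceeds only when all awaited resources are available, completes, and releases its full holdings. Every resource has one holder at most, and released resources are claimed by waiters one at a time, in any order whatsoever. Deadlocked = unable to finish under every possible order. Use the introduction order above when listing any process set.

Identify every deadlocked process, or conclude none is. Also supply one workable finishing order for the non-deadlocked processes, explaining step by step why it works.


Deadlocked set: P2 and P9.
Key observation: nobody on the ring P2 -> P9 -> P2 can start until another member finishes, which never happens; no other process is dragged down with it.
One completion order for the rest: P1, P4, P6, P7, P8, P3.
Check, step by step:
  P1 waits on nothing -> runs at once and releases m4
  P4 waits on nothing -> runs at once and releases m0 and m15
  P6 waits on nothing -> runs at once and releases m11
  P7 waits on nothing -> runs at once and releases m8 and m14
  P8 waits on m4 and m0 — all released -> runs and releases m19 and m7
  P3 waits on m4 — all released -> runs and releases m1


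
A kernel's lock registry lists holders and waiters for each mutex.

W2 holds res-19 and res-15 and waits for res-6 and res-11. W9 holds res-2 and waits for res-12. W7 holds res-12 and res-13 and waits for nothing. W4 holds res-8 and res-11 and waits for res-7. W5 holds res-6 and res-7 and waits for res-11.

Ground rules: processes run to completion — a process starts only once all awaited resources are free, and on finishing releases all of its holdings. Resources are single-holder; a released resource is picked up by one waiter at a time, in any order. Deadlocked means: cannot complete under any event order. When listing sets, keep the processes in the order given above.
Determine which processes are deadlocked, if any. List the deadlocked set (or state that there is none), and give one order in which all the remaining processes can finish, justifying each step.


Deadlocked set: W2, W4 and W5.
Key observation: nobody on the ring W4 -> W5 -> W4 can start until another member finishes, which never happens; W2 waits into the deadlock from upstream.
One completion order for the rest: W7, W9.
Step-by-step check:
  W7 waits on nothing -> runs at once and releases res-12 and res-13
  W9 waits on res-12 — all released -> runs and releases res-2


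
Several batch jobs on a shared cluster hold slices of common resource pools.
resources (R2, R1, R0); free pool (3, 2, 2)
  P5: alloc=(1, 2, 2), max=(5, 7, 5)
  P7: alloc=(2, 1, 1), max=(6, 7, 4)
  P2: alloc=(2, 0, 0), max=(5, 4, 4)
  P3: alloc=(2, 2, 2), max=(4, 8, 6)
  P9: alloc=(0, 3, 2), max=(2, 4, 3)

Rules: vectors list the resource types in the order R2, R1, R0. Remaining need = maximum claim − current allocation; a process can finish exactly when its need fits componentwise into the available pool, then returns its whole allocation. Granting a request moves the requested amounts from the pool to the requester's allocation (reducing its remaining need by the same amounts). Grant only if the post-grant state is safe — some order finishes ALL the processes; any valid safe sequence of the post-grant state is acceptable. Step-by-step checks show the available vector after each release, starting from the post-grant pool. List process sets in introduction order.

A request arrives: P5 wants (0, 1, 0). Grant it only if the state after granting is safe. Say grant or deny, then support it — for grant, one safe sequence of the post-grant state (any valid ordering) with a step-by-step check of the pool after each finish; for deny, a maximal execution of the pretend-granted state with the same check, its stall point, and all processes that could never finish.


GRANT — the state after the grant stays safe, e.g. via P9, P2, P5, P7, P3.
Key observation: post-grant, (3, 1, 2) remains, and an order beginning with P9 completes everyone.
Check on the post-grant state, step by step:
  pool = (3, 1, 2)
  P9: need (2, 1, 1) fits (3, 1, 2); releases (0, 3, 2), pool now (3, 4, 4)
  P2: need (3, 4, 4) fits (3, 4, 4); releases (2, 0, 0), pool now (5, 4, 4)
  P5: need (4, 4, 3) fits (5, 4, 4); releases (1, 3, 2), pool now (6, 7, 6)
  P7: need (4, 6, 3) fits (6, 7, 6); releases (2, 1, 1), pool now (8, 8, 7)
  P3: need (2, 6, 4) fits (8, 8, 7); releases (2, 2, 2), pool now (10, 10, 9)


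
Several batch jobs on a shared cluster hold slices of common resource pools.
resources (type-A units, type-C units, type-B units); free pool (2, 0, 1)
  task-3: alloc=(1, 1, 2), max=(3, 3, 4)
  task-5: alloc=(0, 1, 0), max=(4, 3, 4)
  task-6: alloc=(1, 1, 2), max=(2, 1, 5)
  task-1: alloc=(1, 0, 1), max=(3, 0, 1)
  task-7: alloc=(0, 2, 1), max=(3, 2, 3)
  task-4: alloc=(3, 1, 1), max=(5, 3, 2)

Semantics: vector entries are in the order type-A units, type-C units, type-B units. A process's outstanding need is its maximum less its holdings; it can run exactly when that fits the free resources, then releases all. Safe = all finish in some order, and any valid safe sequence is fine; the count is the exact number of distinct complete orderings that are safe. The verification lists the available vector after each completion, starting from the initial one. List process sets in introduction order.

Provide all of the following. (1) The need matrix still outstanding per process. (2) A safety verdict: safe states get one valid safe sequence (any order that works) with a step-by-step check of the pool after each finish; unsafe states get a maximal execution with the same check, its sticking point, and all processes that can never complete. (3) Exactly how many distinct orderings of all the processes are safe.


(1) Need matrix, components ordered type-A units, type-C units, type-B units:
  task-3: (2, 2, 2)
  task-5: (4, 2, 4)
  task-6: (1, 0, 3)
  task-1: (2, 0, 0)
  task-7: (3, 0, 2)
  task-4: (2, 2, 1)
(2) The state is SAFE; one workable sequence: task-1, task-7, task-4, task-3, task-6, task-5.
Key observation: the order's first zero-slack moment is task-1 ((2, 0, 0) needed, (2, 0, 1) free — a requested resource with nothing to spare).
Check, step by step:
  pool = (2, 0, 1)
  run task-1 (needs (2, 0, 0), free (2, 0, 1)); after release of (1, 0, 1) the pool is (3, 0, 2)
  run task-7 (needs (3, 0, 2), free (3, 0, 2)); after release of (0, 2, 1) the pool is (3, 2, 3)
  run task-4 (needs (2, 2, 1), free (3, 2, 3)); after release of (3, 1, 1) the pool is (6, 3, 4)
  run task-3 (needs (2, 2, 2), free (6, 3, 4)); after release of (1, 1, 2) the pool is (7, 4, 6)
  run task-6 (needs (1, 0, 3), free (7, 4, 6)); after release of (1, 1, 2) the pool is (8, 5, 8)
  run task-5 (needs (4, 2, 4), free (8, 5, 8)); after release of (0, 1, 0) the pool is (8, 6, 8)
(3) The exact count: 18 of the possible complete orderings are safe sequences.


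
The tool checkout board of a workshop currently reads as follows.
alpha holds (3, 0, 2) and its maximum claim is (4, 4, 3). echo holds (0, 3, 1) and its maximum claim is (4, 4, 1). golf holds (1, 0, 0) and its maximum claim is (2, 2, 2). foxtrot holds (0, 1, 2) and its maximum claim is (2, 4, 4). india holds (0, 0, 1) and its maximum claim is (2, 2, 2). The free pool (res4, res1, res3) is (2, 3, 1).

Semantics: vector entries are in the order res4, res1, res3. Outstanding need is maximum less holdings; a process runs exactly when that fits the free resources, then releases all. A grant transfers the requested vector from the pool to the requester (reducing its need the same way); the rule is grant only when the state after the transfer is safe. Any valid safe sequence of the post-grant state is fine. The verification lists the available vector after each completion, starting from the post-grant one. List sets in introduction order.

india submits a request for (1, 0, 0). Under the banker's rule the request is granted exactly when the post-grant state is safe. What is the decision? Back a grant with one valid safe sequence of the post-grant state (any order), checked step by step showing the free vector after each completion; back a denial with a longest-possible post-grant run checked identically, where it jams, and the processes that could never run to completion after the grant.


GRANT — the state after the grant stays safe, e.g. via india, foxtrot, golf, alpha, echo.
Key observation: even at the reduced pool (1, 3, 1), india fits immediately, so safety survives the grant.
Verifying the post-grant state step by step:
  pool = (1, 3, 1)
  run india (needs (1, 2, 1), free (1, 3, 1)); after release of (1, 0, 1) the pool is (2, 3, 2)
  run foxtrot (needs (2, 3, 2), free (2, 3, 2)); after release of (0, 1, 2) the pool is (2, 4, 4)
  run golf (needs (1, 2, 2), free (2, 4, 4)); after release of (1, 0, 0) the pool is (3, 4, 4)
  run alpha (needs (1, 4, 1), free (3, 4, 4)); after release of (3, 0, 2) the pool is (6, 4, 6)
  run echo (needs (4, 1, 0), free (6, 4, 6)); after release of (0, 3, 1) the pool is (6, 7, 7)


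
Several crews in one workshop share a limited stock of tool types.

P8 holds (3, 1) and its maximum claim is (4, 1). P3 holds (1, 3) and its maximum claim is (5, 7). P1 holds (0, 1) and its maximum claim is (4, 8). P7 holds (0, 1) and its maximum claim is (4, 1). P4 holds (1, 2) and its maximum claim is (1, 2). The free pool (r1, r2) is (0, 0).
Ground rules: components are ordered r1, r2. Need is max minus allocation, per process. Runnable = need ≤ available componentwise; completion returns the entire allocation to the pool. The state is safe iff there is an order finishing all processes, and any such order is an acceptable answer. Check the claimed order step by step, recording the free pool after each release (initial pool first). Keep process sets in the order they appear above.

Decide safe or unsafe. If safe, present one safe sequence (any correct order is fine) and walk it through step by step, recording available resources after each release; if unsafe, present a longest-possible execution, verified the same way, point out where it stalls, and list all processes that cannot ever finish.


The state is SAFE; one workable sequence: P4, P8, P7, P3, P1.
Key observation: the first exact fit in this order is P8 — it needs (1, 0) with (1, 2) free, meeting a requested resource to the last unit.
Verifying each step:
  pool = (0, 0)
  run P4 (needs (0, 0), free (0, 0)); after release of (1, 2) the pool is (1, 2)
  run P8 (needs (1, 0), free (1, 2)); after release of (3, 1) the pool is (4, 3)
  run P7 (needs (4, 0), free (4, 3)); after release of (0, 1) the pool is (4, 4)
  run P3 (needs (4, 4), free (4, 4)); after release of (1, 3) the pool is (5, 7)
  run P1 (needs (4, 7), free (5, 7)); after release of (0, 1) the pool is (5, 8)


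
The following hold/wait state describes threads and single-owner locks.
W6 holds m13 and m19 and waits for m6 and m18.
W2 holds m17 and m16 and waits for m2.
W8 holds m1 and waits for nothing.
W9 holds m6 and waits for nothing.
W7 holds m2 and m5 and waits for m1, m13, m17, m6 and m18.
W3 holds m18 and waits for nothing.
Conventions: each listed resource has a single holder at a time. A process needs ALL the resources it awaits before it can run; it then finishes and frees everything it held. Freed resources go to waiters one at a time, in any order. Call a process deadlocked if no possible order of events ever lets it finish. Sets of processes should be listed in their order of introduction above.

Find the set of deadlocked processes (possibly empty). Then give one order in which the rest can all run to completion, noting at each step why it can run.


Deadlocked set: W2 and W7.
Key observation: W2 -> W7 -> W2 is a circular wait — nothing in it can go first; no other process is dragged down with it.
The rest can finish in the order W9, W3, W6, W8.
Walking it through:
  W9 waits on nothing -> runs at once and releases m6
  W3 waits on nothing -> runs at once and releases m18
  W6 waits on m6 and m18 — all released -> runs and releases m13 and m19
  W8 waits on nothing -> runs at once and releases m1


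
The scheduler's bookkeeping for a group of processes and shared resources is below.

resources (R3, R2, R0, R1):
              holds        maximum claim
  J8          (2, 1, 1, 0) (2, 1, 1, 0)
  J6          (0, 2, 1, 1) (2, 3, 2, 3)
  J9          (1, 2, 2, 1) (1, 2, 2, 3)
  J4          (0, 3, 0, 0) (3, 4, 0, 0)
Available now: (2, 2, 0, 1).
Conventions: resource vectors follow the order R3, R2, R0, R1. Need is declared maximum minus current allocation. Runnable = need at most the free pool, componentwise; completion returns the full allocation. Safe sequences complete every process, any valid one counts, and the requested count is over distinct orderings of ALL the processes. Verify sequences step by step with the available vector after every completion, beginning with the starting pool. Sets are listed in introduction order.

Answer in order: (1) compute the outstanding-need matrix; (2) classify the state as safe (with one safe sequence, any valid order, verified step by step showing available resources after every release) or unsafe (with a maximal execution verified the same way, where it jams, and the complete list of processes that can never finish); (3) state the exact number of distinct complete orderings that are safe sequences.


(1) Remaining need (order R3, R2, R0, R1):
  J8: (0, 0, 0, 0)
  J6: (2, 1, 1, 2)
  J9: (0, 0, 0, 2)
  J4: (3, 1, 0, 0)
(2) The state is UNSAFE.
Key observation: R1 is the bottleneck — with J8, J4 done the pool holds (4, 6, 1, 1), short of every remaining need.
The run J8, J4 cannot be extended any further. Verifying each step:
  pool = (2, 2, 0, 1)
  J8: need (0, 0, 0, 0) fits (2, 2, 0, 1); releases (2, 1, 1, 0), pool now (4, 3, 1, 1)
  J4: need (3, 1, 0, 0) fits (4, 3, 1, 1); releases (0, 3, 0, 0), pool now (4, 6, 1, 1)
  J6 cannot run: need (2, 1, 1, 2) vs free (4, 6, 1, 1) (insufficient R1)
  J9 cannot run: need (0, 0, 0, 2) vs free (4, 6, 1, 1) (insufficient R1)
Permanently blocked: J6 and J9.
(3) Exactly 0 of the possible complete orderings are safe sequences.


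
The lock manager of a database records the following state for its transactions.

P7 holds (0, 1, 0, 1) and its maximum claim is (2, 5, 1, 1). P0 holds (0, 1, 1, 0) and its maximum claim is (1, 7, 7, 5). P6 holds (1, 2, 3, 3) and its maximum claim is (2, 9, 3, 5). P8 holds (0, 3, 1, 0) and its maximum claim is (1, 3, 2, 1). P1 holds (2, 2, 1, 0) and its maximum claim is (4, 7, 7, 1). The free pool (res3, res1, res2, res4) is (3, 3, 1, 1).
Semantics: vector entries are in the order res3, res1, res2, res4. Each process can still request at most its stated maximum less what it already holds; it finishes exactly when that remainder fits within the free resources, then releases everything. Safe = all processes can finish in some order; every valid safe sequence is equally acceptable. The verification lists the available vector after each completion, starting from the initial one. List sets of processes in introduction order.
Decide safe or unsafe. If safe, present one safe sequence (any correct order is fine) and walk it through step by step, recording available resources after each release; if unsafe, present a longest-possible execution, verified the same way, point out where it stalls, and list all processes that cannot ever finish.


The state is UNSAFE.
Key observation: the pool after P8, P7, P6 is (4, 9, 5, 5); every surviving request exceeds it in res2, so progress ends there.
The run P8, P7, P6 cannot be extended any further. Check, step by step:
  pool = (3, 3, 1, 1)
  run P8 (needs (1, 0, 1, 1), free (3, 3, 1, 1)); after release of (0, 3, 1, 0) the pool is (3, 6, 2, 1)
  run P7 (needs (2, 4, 1, 0), free (3, 6, 2, 1)); after release of (0, 1, 0, 1) the pool is (3, 7, 2, 2)
  run P6 (needs (1, 7, 0, 2), free (3, 7, 2, 2)); after release of (1, 2, 3, 3) the pool is (4, 9, 5, 5)
  P0 still needs (1, 6, 6, 5) but only (4, 9, 5, 5) is free — short on res2
  P1 still needs (2, 5, 6, 1) but only (4, 9, 5, 5) is free — short on res2
Never able to finish: P0 and P1.


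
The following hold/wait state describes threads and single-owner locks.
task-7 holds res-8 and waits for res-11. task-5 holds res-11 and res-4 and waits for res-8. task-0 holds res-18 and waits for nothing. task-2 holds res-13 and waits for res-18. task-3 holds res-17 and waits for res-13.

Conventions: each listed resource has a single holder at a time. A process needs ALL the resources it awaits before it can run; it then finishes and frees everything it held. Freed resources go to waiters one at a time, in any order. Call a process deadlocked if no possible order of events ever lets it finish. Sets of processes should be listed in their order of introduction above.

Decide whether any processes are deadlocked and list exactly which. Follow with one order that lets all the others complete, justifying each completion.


The deadlocked set is task-7 and task-5.
Key observation: task-7 -> task-5 -> task-7 is a circular wait — nothing in it can go first; no other process is dragged down with it.
A valid finishing order for the others: task-0, task-2, task-3.
Step-by-step check:
  task-0 waits on nothing -> runs at once and releases res-18
  task-2: everything it awaited (res-18) is free; runs, freeing res-13
  task-3: everything it awaited (res-13) is free; runs, freeing res-17


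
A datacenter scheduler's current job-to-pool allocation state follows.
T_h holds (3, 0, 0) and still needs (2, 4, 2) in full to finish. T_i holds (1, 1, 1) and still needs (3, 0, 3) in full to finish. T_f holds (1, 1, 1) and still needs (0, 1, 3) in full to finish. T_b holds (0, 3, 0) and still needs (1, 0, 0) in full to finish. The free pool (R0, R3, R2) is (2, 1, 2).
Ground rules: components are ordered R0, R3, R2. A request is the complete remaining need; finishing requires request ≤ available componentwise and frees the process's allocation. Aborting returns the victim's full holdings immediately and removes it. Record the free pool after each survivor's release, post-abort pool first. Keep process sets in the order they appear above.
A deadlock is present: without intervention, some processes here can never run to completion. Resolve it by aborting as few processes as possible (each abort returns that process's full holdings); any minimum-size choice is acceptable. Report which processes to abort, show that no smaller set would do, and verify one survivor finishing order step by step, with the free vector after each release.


Abort T_f.
Key observation: no ordering could ever have run T_i before the abort of T_f; with (1, 1, 1) back in the pool it fits at step 2.
Why nothing smaller works: aborting no one leaves the state deadlocked as given.
Survivors finish in the order: T_b, T_i, T_h. Step-by-step check (pool after the aborts first):
  pool = (3, 2, 3)
  run T_b (needs (1, 0, 0), free (3, 2, 3)); after release of (0, 3, 0) the pool is (3, 5, 3)
  run T_i (needs (3, 0, 3), free (3, 5, 3)); after release of (1, 1, 1) the pool is (4, 6, 4)
  run T_h (needs (2, 4, 2), free (4, 6, 4)); after release of (3, 0, 0) the pool is (7, 6, 4)
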